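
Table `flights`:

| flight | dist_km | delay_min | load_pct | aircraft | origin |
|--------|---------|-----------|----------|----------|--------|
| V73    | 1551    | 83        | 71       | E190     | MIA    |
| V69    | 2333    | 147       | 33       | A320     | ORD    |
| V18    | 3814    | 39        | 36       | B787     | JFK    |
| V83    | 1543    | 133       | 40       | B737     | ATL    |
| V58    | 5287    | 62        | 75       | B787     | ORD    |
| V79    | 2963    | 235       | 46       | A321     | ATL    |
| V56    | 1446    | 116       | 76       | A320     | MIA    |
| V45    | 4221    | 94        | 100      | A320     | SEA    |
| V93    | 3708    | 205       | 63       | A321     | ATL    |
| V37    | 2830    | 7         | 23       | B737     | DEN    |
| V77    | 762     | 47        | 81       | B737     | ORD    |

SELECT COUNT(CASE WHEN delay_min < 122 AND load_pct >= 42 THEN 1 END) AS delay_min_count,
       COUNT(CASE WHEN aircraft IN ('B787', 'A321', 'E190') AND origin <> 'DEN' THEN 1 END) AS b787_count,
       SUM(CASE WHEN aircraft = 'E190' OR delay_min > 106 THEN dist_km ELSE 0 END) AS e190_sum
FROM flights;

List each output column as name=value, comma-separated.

delay_min_count=5, b787_count=5, e190_sum=13544

[delay_min_count: delay_min < 122 AND load_pct >= 42]
flight=V73: ✓ → 1
flight=V69: ✗
flight=V18: ✗
flight=V83: ✗
flight=V58: ✓ → 1
flight=V79: ✗
flight=V56: ✓ → 1
flight=V45: ✓ → 1
flight=V93: ✗
flight=V37: ✗
flight=V77: ✓ → 1
delay_min_count = COUNT(1, 1, 1, 1, 1) = 5
—
[b787_count: aircraft IN ('B787', 'A321', 'E190') AND origin <> 'DEN']
flight=V73: ✓ → 1
flight=V69: ✗
flight=V18: ✓ → 1
flight=V83: ✗
flight=V58: ✓ → 1
flight=V79: ✓ → 1
flight=V56: ✗
flight=V45: ✗
flight=V93: ✓ → 1
flight=V37: ✗
flight=V77: ✗
b787_count = COUNT(1, 1, 1, 1, 1) = 5
—
[e190_sum: aircraft = 'E190' OR delay_min > 106]
flight=V73: ✓ → 1551
flight=V69: ✓ → 2333
flight=V18: ✗
flight=V83: ✓ → 1543
flight=V58: ✗
flight=V79: ✓ → 2963
flight=V56: ✓ → 1446
flight=V45: ✗
flight=V93: ✓ → 3708
flight=V37: ✗
flight=V77: ✗
e190_sum = 1551 + 2333 + 1543 + 2963 + 1446 + 3708 = 13544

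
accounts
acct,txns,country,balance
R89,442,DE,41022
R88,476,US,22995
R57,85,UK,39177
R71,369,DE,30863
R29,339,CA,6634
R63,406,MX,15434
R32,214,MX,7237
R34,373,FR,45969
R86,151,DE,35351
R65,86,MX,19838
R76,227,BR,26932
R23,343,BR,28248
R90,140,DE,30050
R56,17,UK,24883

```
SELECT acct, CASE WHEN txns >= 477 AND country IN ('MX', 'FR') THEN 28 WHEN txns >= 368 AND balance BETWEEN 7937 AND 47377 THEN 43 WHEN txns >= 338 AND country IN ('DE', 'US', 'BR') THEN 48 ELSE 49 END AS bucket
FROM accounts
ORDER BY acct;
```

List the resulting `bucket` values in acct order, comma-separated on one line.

48, 49, 49, 43, 49, 49, 43, 49, 43, 49, 49, 43, 43, 49

acct=R23: txns >= 338 AND country IN ('DE', 'US', 'BR') → 48
acct=R29: ELSE → 49
acct=R32: ELSE → 49
acct=R34: txns >= 368 AND balance BETWEEN 7937 AND 47377 → 43
acct=R56: ELSE → 49
acct=R57: ELSE → 49
acct=R63: txns >= 368 AND balance BETWEEN 7937 AND 47377 → 43
acct=R65: ELSE → 49
acct=R71: txns >= 368 AND balance BETWEEN 7937 AND 47377 → 43
acct=R76: ELSE → 49
acct=R86: ELSE → 49
acct=R88: txns >= 368 AND balance BETWEEN 7937 AND 47377 → 43
acct=R89: txns >= 368 AND balance BETWEEN 7937 AND 47377 → 43
acct=R90: ELSE → 49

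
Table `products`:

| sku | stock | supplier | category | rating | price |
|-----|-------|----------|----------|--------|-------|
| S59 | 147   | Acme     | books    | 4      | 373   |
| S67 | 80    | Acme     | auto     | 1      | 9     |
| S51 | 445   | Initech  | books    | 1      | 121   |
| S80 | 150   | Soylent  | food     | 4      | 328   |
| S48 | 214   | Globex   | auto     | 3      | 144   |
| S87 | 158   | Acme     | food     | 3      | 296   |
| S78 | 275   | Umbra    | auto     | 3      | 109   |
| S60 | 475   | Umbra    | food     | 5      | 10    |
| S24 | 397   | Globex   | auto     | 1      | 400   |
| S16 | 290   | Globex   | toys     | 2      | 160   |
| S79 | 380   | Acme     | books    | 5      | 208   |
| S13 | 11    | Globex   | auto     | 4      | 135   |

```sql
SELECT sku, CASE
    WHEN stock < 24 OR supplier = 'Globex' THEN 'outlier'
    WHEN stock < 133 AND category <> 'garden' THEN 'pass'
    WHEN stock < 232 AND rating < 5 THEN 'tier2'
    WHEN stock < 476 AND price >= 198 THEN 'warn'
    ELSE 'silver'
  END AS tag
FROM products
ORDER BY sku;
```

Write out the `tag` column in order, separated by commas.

sku=S13: stock < 24 OR supplier = 'Globex' → outlier
sku=S16: stock < 24 OR supplier = 'Globex' → outlier
sku=S24: stock < 24 OR supplier = 'Globex' → outlier
sku=S48: stock < 24 OR supplier = 'Globex' → outlier
sku=S51: ELSE → silver
sku=S59: stock < 232 AND rating < 5 → tier2
sku=S60: ELSE → silver
sku=S67: stock < 133 AND category <> 'garden' → pass
sku=S78: ELSE → silver
sku=S79: stock < 476 AND price >= 198 → warn
sku=S80: stock < 232 AND rating < 5 → tier2
sku=S87: stock < 232 AND rating < 5 → tier2

outlier, outlier, outlier, outlier, silver, tier2, silver, pass, silver, warn, tier2, tier2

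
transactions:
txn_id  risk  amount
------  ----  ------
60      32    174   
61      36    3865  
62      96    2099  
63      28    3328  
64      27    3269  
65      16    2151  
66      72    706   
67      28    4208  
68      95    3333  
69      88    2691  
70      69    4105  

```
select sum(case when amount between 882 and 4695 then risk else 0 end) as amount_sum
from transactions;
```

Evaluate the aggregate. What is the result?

483

txn_id=60: ✗
txn_id=61: ✓ → 36
txn_id=62: ✓ → 96
txn_id=63: ✓ → 28
txn_id=64: ✓ → 27
txn_id=65: ✓ → 16
txn_id=66: ✗
txn_id=67: ✓ → 28
txn_id=68: ✓ → 95
txn_id=69: ✓ → 88
txn_id=70: ✓ → 69
amount_sum = 36 + 96 + 28 + 27 + 16 + 28 + 95 + 88 + 69 = 483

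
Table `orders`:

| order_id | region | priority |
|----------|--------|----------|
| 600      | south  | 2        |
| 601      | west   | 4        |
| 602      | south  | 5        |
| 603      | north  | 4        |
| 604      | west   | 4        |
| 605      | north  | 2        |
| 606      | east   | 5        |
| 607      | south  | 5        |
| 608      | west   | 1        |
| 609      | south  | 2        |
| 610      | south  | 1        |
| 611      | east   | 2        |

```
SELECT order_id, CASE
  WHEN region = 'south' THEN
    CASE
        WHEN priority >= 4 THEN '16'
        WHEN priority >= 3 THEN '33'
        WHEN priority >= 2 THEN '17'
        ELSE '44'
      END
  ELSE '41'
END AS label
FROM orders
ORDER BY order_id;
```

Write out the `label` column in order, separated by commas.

17, 41, 16, 41, 41, 41, 41, 16, 41, 17, 44, 41

order_id=600: region='south' → inner[priority >= 2] → 17
order_id=601: region='west' → outer ELSE → 41
order_id=602: region='south' → inner[priority >= 4] → 16
order_id=603: region='north' → outer ELSE → 41
order_id=604: region='west' → outer ELSE → 41
order_id=605: region='north' → outer ELSE → 41
order_id=606: region='east' → outer ELSE → 41
order_id=607: region='south' → inner[priority >= 4] → 16
order_id=608: region='west' → outer ELSE → 41
order_id=609: region='south' → inner[priority >= 2] → 17
order_id=610: region='south' → inner[ELSE] → 44
order_id=611: region='east' → outer ELSE → 41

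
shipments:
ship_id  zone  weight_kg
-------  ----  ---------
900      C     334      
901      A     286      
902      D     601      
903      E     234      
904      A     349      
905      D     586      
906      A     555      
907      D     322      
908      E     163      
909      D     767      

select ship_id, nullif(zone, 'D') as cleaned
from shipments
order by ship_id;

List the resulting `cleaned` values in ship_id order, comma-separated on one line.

C, A, NULL, E, A, NULL, A, NULL, E, NULL

ship_id=900: zone=C vs D: differ → C
ship_id=901: zone=A vs D: differ → A
ship_id=902: zone=D vs D: equal → NULL
ship_id=903: zone=E vs D: differ → E
ship_id=904: zone=A vs D: differ → A
ship_id=905: zone=D vs D: equal → NULL
ship_id=906: zone=A vs D: differ → A
ship_id=907: zone=D vs D: equal → NULL
ship_id=908: zone=E vs D: differ → E
ship_id=909: zone=D vs D: equal → NULL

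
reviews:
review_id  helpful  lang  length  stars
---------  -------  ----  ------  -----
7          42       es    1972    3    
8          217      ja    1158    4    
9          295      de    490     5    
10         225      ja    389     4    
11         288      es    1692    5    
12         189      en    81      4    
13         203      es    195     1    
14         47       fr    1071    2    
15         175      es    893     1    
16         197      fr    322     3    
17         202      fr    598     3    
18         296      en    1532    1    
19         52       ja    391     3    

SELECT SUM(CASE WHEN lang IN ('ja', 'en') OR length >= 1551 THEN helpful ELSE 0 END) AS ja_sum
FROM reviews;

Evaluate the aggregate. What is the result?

review_id=7: ✓ → 42
review_id=8: ✓ → 217
review_id=9: ✗
review_id=10: ✓ → 225
review_id=11: ✓ → 288
review_id=12: ✓ → 189
review_id=13: ✗
review_id=14: ✗
review_id=15: ✗
review_id=16: ✗
review_id=17: ✗
review_id=18: ✓ → 296
review_id=19: ✓ → 52
ja_sum = 42 + 217 + 225 + 288 + 189 + 296 + 52 = 1309

1309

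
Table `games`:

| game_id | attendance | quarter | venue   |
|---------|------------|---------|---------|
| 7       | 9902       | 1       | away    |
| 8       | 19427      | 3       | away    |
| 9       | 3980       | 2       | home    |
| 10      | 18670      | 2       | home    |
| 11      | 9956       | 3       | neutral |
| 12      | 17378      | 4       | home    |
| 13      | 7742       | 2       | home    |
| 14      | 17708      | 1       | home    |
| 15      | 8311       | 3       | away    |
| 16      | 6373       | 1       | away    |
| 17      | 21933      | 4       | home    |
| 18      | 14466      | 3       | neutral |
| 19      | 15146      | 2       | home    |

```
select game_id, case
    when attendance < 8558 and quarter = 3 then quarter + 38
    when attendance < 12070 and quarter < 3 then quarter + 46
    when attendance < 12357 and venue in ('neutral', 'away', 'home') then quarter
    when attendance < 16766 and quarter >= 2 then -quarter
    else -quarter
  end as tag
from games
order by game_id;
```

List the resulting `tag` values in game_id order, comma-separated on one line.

game_id=7: attendance < 12070 and quarter < 3 → 47
game_id=8: ELSE → -3
game_id=9: attendance < 12070 and quarter < 3 → 48
game_id=10: ELSE → -2
game_id=11: attendance < 12357 and venue in ('neutral', 'away', 'home') → 3
game_id=12: ELSE → -4
game_id=13: attendance < 12070 and quarter < 3 → 48
game_id=14: ELSE → -1
game_id=15: attendance < 8558 and quarter = 3 → 41
game_id=16: attendance < 12070 and quarter < 3 → 47
game_id=17: ELSE → -4
game_id=18: attendance < 16766 and quarter >= 2 → -3
game_id=19: attendance < 16766 and quarter >= 2 → -2

47, -3, 48, -2, 3, -4, 48, -1, 41, 47, -4, -3, -2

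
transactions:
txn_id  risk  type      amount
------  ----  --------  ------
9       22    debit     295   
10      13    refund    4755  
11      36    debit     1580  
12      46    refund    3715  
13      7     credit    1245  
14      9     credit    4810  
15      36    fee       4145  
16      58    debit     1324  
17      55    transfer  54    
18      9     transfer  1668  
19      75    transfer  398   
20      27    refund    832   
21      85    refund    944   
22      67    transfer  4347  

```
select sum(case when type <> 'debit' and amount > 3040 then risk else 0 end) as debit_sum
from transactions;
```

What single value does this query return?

txn_id=9: ✗
txn_id=10: ✓ → 13
txn_id=11: ✗
txn_id=12: ✓ → 46
txn_id=13: ✗
txn_id=14: ✓ → 9
txn_id=15: ✓ → 36
txn_id=16: ✗
txn_id=17: ✗
txn_id=18: ✗
txn_id=19: ✗
txn_id=20: ✗
txn_id=21: ✗
txn_id=22: ✓ → 67
debit_sum = 13 + 46 + 9 + 36 + 67 = 171

171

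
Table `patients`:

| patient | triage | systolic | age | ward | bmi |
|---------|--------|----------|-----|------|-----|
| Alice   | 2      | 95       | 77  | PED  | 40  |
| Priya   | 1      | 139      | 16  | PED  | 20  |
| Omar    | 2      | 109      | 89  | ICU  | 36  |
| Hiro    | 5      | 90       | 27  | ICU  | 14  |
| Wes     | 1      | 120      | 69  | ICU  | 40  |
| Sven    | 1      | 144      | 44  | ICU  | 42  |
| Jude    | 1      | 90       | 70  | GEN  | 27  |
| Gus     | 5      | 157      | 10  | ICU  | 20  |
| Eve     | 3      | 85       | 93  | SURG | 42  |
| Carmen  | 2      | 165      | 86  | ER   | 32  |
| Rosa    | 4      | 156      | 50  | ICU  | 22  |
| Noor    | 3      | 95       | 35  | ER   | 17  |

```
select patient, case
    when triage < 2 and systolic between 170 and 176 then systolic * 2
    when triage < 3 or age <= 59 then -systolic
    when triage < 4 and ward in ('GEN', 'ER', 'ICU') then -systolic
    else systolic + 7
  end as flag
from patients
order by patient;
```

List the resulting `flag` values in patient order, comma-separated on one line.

patient=Alice: triage < 3 or age <= 59 → -95
patient=Carmen: triage < 3 or age <= 59 → -165
patient=Eve: ELSE → 92
patient=Gus: triage < 3 or age <= 59 → -157
patient=Hiro: triage < 3 or age <= 59 → -90
patient=Jude: triage < 3 or age <= 59 → -90
patient=Noor: triage < 3 or age <= 59 → -95
patient=Omar: triage < 3 or age <= 59 → -109
patient=Priya: triage < 3 or age <= 59 → -139
patient=Rosa: triage < 3 or age <= 59 → -156
patient=Sven: triage < 3 or age <= 59 → -144
patient=Wes: triage < 3 or age <= 59 → -120

-95, -165, 92, -157, -90, -90, -95, -109, -139, -156, -144, -120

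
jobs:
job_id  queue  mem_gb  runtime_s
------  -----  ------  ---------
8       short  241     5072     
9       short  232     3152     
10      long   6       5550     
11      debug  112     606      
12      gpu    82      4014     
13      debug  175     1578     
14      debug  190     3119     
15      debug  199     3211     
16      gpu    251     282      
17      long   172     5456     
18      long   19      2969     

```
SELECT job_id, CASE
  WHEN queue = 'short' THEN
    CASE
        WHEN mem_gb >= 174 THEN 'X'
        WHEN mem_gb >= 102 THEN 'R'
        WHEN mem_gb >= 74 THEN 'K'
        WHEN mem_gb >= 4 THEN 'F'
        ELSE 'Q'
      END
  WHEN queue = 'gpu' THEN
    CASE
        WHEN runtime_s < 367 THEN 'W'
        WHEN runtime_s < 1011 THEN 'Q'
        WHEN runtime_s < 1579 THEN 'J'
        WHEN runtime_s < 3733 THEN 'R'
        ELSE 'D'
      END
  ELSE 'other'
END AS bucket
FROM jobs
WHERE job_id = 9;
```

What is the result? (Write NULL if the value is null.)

X

job_id = 9: queue=short, mem_gb=232, runtime_s=3152.
queue='short' → inner[mem_gb >= 174] → X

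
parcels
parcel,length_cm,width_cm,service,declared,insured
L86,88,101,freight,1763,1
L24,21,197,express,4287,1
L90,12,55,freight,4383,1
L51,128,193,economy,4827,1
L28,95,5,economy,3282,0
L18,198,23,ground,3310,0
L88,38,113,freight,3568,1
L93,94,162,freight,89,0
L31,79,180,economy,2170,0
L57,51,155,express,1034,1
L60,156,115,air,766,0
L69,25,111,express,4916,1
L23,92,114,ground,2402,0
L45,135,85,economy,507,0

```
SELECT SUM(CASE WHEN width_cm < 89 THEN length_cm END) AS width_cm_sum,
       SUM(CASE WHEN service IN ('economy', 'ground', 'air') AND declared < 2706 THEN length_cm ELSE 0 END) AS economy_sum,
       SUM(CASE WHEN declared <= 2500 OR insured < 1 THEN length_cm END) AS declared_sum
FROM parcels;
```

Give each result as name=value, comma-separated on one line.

width_cm_sum=440, economy_sum=462, declared_sum=988

[width_cm_sum: width_cm < 89]
parcel=L86: ✗
parcel=L24: ✗
parcel=L90: ✓ → 12
parcel=L51: ✗
parcel=L28: ✓ → 95
parcel=L18: ✓ → 198
parcel=L88: ✗
parcel=L93: ✗
parcel=L31: ✗
parcel=L57: ✗
parcel=L60: ✗
parcel=L69: ✗
parcel=L23: ✗
parcel=L45: ✓ → 135
width_cm_sum = 12 + 95 + 198 + 135 = 440
—
[economy_sum: service IN ('economy', 'ground', 'air') AND declared < 2706]
parcel=L86: ✗
parcel=L24: ✗
parcel=L90: ✗
parcel=L51: ✗
parcel=L28: ✗
parcel=L18: ✗
parcel=L88: ✗
parcel=L93: ✗
parcel=L31: ✓ → 79
parcel=L57: ✗
parcel=L60: ✓ → 156
parcel=L69: ✗
parcel=L23: ✓ → 92
parcel=L45: ✓ → 135
economy_sum = 79 + 156 + 92 + 135 = 462
—
[declared_sum: declared <= 2500 OR insured < 1]
parcel=L86: ✓ → 88
parcel=L24: ✗
parcel=L90: ✗
parcel=L51: ✗
parcel=L28: ✓ → 95
parcel=L18: ✓ → 198
parcel=L88: ✗
parcel=L93: ✓ → 94
parcel=L31: ✓ → 79
parcel=L57: ✓ → 51
parcel=L60: ✓ → 156
parcel=L69: ✗
parcel=L23: ✓ → 92
parcel=L45: ✓ → 135
declared_sum = 88 + 95 + 198 + 94 + 79 + 51 + 156 + 92 + 135 = 988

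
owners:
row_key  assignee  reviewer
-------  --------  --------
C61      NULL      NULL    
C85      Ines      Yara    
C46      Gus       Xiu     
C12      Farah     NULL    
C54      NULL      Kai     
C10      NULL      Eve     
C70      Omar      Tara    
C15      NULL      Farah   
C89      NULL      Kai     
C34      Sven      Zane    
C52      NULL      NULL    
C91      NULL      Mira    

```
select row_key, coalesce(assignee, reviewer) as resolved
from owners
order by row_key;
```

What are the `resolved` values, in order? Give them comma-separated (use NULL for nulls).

row_key=C10: assignee=NULL, reviewer=Eve → Eve
row_key=C12: assignee=Farah → Farah
row_key=C15: assignee=NULL, reviewer=Farah → Farah
row_key=C34: assignee=Sven → Sven
row_key=C46: assignee=Gus → Gus
row_key=C52: assignee=NULL, reviewer=NULL (all NULL) → NULL
row_key=C54: assignee=NULL, reviewer=Kai → Kai
row_key=C61: assignee=NULL, reviewer=NULL (all NULL) → NULL
row_key=C70: assignee=Omar → Omar
row_key=C85: assignee=Ines → Ines
row_key=C89: assignee=NULL, reviewer=Kai → Kai
row_key=C91: assignee=NULL, reviewer=Mira → Mira

Eve, Farah, Farah, Sven, Gus, NULL, Kai, NULL, Omar, Ines, Kai, Mira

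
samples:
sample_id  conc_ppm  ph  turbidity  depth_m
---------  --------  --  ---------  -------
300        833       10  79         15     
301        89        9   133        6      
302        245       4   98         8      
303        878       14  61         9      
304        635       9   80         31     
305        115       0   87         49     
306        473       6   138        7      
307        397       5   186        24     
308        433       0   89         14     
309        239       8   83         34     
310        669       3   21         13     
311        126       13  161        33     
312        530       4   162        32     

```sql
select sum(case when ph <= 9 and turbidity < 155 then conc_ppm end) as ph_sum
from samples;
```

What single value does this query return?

2898

sample_id=300: ✗
sample_id=301: ✓ → 89
sample_id=302: ✓ → 245
sample_id=303: ✗
sample_id=304: ✓ → 635
sample_id=305: ✓ → 115
sample_id=306: ✓ → 473
sample_id=307: ✗
sample_id=308: ✓ → 433
sample_id=309: ✓ → 239
sample_id=310: ✓ → 669
sample_id=311: ✗
sample_id=312: ✗
ph_sum = 89 + 245 + 635 + 115 + 473 + 433 + 239 + 669 = 2898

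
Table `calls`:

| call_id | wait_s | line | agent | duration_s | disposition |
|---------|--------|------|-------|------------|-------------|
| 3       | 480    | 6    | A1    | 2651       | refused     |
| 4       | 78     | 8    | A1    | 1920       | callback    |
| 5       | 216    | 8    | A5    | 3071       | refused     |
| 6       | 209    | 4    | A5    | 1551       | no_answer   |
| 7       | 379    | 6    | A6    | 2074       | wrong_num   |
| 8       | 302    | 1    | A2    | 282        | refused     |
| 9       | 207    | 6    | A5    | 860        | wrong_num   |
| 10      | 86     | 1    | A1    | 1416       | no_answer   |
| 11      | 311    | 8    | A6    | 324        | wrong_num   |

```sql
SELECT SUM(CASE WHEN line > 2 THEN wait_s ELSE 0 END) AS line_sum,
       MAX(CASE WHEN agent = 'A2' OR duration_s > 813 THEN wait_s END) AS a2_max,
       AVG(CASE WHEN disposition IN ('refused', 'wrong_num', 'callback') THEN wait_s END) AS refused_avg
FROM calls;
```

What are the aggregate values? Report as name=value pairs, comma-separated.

[line_sum: line > 2]
call_id=3: ✓ → 480
call_id=4: ✓ → 78
call_id=5: ✓ → 216
call_id=6: ✓ → 209
call_id=7: ✓ → 379
call_id=8: ✗
call_id=9: ✓ → 207
call_id=10: ✗
call_id=11: ✓ → 311
line_sum = 480 + 78 + 216 + 209 + 379 + 207 + 311 = 1880
—
[a2_max: agent = 'A2' OR duration_s > 813]
call_id=3: ✓ → 480
call_id=4: ✓ → 78
call_id=5: ✓ → 216
call_id=6: ✓ → 209
call_id=7: ✓ → 379
call_id=8: ✓ → 302
call_id=9: ✓ → 207
call_id=10: ✓ → 86
call_id=11: ✗
a2_max = MAX(480, 78, 216, 209, 379, 302, 207, 86) = 480
—
[refused_avg: disposition IN ('refused', 'wrong_num', 'callback')]
call_id=3: ✓ → 480
call_id=4: ✓ → 78
call_id=5: ✓ → 216
call_id=6: ✗
call_id=7: ✓ → 379
call_id=8: ✓ → 302
call_id=9: ✓ → 207
call_id=10: ✗
call_id=11: ✓ → 311
refused_avg = (480 + 78 + 216 + 379 + 302 + 207 + 311) / 7 = 281.8571428571

line_sum=1880, a2_max=480, refused_avg=281.8571428571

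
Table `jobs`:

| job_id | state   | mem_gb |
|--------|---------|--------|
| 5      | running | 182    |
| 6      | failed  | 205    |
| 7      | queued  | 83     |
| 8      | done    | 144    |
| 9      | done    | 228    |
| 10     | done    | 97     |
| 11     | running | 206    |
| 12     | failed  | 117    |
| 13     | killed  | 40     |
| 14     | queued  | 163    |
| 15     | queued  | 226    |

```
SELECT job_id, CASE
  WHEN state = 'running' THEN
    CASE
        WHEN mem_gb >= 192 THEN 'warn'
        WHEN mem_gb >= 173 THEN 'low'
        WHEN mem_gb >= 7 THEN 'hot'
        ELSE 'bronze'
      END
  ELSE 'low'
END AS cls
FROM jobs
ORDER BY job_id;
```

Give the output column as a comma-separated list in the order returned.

job_id=5: state='running' → inner[mem_gb >= 173] → low
job_id=6: state='failed' → outer ELSE → low
job_id=7: state='queued' → outer ELSE → low
job_id=8: state='done' → outer ELSE → low
job_id=9: state='done' → outer ELSE → low
job_id=10: state='done' → outer ELSE → low
job_id=11: state='running' → inner[mem_gb >= 192] → warn
job_id=12: state='failed' → outer ELSE → low
job_id=13: state='killed' → outer ELSE → low
job_id=14: state='queued' → outer ELSE → low
job_id=15: state='queued' → outer ELSE → low

low, low, low, low, low, low, warn, low, low, low, low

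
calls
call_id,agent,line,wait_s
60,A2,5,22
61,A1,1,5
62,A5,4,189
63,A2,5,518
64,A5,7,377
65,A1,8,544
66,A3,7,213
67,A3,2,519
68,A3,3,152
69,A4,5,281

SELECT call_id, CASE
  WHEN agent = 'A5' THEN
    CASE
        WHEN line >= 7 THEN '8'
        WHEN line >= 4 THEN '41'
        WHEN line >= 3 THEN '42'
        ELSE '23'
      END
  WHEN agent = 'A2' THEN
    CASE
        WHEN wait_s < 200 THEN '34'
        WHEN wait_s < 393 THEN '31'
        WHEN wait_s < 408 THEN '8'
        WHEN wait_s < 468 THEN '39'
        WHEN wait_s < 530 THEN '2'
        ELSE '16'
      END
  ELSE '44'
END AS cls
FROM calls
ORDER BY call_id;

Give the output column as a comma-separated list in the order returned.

34, 44, 41, 2, 8, 44, 44, 44, 44, 44

call_id=60: agent='A2' → inner[wait_s < 200] → 34
call_id=61: agent='A1' → outer ELSE → 44
call_id=62: agent='A5' → inner[line >= 4] → 41
call_id=63: agent='A2' → inner[wait_s < 530] → 2
call_id=64: agent='A5' → inner[line >= 7] → 8
call_id=65: agent='A1' → outer ELSE → 44
call_id=66: agent='A3' → outer ELSE → 44
call_id=67: agent='A3' → outer ELSE → 44
call_id=68: agent='A3' → outer ELSE → 44
call_id=69: agent='A4' → outer ELSE → 44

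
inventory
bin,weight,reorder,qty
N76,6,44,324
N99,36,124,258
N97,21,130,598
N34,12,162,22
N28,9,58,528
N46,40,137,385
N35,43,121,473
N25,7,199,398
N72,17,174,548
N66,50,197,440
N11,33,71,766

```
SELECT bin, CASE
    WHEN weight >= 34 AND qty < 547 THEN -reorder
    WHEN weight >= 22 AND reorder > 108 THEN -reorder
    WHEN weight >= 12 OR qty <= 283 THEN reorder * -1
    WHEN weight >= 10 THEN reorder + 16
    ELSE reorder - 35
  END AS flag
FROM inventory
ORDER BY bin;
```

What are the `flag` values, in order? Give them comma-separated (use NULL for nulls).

-71, 164, 23, -162, -121, -137, -197, -174, 9, -130, -124

bin=N11: weight >= 12 OR qty <= 283 → -71
bin=N25: ELSE → 164
bin=N28: ELSE → 23
bin=N34: weight >= 12 OR qty <= 283 → -162
bin=N35: weight >= 34 AND qty < 547 → -121
bin=N46: weight >= 34 AND qty < 547 → -137
bin=N66: weight >= 34 AND qty < 547 → -197
bin=N72: weight >= 12 OR qty <= 283 → -174
bin=N76: ELSE → 9
bin=N97: weight >= 12 OR qty <= 283 → -130
bin=N99: weight >= 34 AND qty < 547 → -124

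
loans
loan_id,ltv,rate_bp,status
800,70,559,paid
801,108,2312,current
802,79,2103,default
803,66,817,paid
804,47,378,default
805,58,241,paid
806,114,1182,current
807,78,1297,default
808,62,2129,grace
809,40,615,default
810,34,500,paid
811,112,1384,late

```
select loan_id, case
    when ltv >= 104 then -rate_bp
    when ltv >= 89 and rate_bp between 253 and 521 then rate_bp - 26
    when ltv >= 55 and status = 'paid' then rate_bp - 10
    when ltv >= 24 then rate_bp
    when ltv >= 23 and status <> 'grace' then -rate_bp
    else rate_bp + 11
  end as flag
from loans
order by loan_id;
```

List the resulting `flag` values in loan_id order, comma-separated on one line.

549, -2312, 2103, 807, 378, 231, -1182, 1297, 2129, 615, 500, -1384

loan_id=800: ltv >= 55 and status = 'paid' → 549
loan_id=801: ltv >= 104 → -2312
loan_id=802: ltv >= 24 → 2103
loan_id=803: ltv >= 55 and status = 'paid' → 807
loan_id=804: ltv >= 24 → 378
loan_id=805: ltv >= 55 and status = 'paid' → 231
loan_id=806: ltv >= 104 → -1182
loan_id=807: ltv >= 24 → 1297
loan_id=808: ltv >= 24 → 2129
loan_id=809: ltv >= 24 → 615
loan_id=810: ltv >= 24 → 500
loan_id=811: ltv >= 104 → -1384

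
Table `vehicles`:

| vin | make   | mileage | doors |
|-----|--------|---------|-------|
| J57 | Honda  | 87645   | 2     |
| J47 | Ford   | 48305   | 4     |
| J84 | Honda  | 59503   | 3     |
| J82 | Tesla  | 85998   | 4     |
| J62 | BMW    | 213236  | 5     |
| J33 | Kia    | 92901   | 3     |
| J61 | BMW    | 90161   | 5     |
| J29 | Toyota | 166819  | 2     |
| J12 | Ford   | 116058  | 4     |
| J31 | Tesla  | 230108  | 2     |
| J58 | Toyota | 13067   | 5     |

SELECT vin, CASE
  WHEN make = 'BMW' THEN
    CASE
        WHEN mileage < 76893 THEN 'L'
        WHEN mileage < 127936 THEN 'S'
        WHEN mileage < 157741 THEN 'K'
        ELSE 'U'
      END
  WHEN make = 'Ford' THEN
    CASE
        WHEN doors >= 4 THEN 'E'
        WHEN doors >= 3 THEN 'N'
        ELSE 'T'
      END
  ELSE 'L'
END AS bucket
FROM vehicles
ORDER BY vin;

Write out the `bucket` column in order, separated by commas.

E, L, L, L, E, L, L, S, U, L, L

vin=J12: make='Ford' → inner[doors >= 4] → E
vin=J29: make='Toyota' → outer ELSE → L
vin=J31: make='Tesla' → outer ELSE → L
vin=J33: make='Kia' → outer ELSE → L
vin=J47: make='Ford' → inner[doors >= 4] → E
vin=J57: make='Honda' → outer ELSE → L
vin=J58: make='Toyota' → outer ELSE → L
vin=J61: make='BMW' → inner[mileage < 127936] → S
vin=J62: make='BMW' → inner[ELSE] → U
vin=J82: make='Tesla' → outer ELSE → L
vin=J84: make='Honda' → outer ELSE → L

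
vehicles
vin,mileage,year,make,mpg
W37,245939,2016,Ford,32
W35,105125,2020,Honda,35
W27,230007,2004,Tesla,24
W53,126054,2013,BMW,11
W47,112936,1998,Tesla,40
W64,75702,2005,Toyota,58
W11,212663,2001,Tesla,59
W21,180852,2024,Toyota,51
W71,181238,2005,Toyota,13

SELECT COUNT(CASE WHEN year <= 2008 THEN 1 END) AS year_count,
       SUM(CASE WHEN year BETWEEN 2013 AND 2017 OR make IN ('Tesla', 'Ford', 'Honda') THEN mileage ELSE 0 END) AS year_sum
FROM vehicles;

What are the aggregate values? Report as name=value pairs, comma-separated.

year_count=5, year_sum=1032724

[year_count: year <= 2008]
vin=W37: ✗
vin=W35: ✗
vin=W27: ✓ → 1
vin=W53: ✗
vin=W47: ✓ → 1
vin=W64: ✓ → 1
vin=W11: ✓ → 1
vin=W21: ✗
vin=W71: ✓ → 1
year_count = COUNT(1, 1, 1, 1, 1) = 5
—
[year_sum: year BETWEEN 2013 AND 2017 OR make IN ('Tesla', 'Ford', 'Honda')]
vin=W37: ✓ → 245939
vin=W35: ✓ → 105125
vin=W27: ✓ → 230007
vin=W53: ✓ → 126054
vin=W47: ✓ → 112936
vin=W64: ✗
vin=W11: ✓ → 212663
vin=W21: ✗
vin=W71: ✗
year_sum = 245939 + 105125 + 230007 + 126054 + 112936 + 212663 = 1032724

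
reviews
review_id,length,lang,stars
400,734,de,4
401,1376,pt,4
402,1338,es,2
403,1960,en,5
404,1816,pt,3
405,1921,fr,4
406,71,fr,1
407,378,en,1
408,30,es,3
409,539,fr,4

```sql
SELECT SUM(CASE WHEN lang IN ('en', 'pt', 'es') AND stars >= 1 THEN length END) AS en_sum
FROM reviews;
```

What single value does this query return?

review_id=400: ✗
review_id=401: ✓ → 1376
review_id=402: ✓ → 1338
review_id=403: ✓ → 1960
review_id=404: ✓ → 1816
review_id=405: ✗
review_id=406: ✗
review_id=407: ✓ → 378
review_id=408: ✓ → 30
review_id=409: ✗
en_sum = 1376 + 1338 + 1960 + 1816 + 378 + 30 = 6898

6898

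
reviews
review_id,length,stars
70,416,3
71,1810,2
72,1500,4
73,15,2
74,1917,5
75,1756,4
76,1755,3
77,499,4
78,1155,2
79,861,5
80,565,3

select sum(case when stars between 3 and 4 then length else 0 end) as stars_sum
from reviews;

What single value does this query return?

6491

review_id=70: ✓ → 416
review_id=71: ✗
review_id=72: ✓ → 1500
review_id=73: ✗
review_id=74: ✗
review_id=75: ✓ → 1756
review_id=76: ✓ → 1755
review_id=77: ✓ → 499
review_id=78: ✗
review_id=79: ✗
review_id=80: ✓ → 565
stars_sum = 416 + 1500 + 1756 + 1755 + 499 + 565 = 6491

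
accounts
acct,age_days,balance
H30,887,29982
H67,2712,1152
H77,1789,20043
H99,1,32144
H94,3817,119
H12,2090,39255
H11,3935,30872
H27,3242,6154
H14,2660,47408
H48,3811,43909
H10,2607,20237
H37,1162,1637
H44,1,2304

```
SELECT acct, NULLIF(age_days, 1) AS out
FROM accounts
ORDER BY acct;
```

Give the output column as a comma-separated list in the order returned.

2607, 3935, 2090, 2660, 3242, 887, 1162, NULL, 3811, 2712, 1789, 3817, NULL

acct=H10: age_days=2607 vs 1: differ → 2607
acct=H11: age_days=3935 vs 1: differ → 3935
acct=H12: age_days=2090 vs 1: differ → 2090
acct=H14: age_days=2660 vs 1: differ → 2660
acct=H27: age_days=3242 vs 1: differ → 3242
acct=H30: age_days=887 vs 1: differ → 887
acct=H37: age_days=1162 vs 1: differ → 1162
acct=H44: age_days=1 vs 1: equal → NULL
acct=H48: age_days=3811 vs 1: differ → 3811
acct=H67: age_days=2712 vs 1: differ → 2712
acct=H77: age_days=1789 vs 1: differ → 1789
acct=H94: age_days=3817 vs 1: differ → 3817
acct=H99: age_days=1 vs 1: equal → NULL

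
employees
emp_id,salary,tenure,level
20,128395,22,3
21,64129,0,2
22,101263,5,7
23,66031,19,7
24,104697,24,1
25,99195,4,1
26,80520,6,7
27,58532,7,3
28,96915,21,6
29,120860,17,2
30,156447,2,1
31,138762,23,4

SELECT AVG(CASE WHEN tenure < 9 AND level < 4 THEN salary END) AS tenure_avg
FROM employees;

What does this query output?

emp_id=20: ✗
emp_id=21: ✓ → 64129
emp_id=22: ✗
emp_id=23: ✗
emp_id=24: ✗
emp_id=25: ✓ → 99195
emp_id=26: ✗
emp_id=27: ✓ → 58532
emp_id=28: ✗
emp_id=29: ✗
emp_id=30: ✓ → 156447
emp_id=31: ✗
tenure_avg = (64129 + 99195 + 58532 + 156447) / 4 = 94575.75

94575.75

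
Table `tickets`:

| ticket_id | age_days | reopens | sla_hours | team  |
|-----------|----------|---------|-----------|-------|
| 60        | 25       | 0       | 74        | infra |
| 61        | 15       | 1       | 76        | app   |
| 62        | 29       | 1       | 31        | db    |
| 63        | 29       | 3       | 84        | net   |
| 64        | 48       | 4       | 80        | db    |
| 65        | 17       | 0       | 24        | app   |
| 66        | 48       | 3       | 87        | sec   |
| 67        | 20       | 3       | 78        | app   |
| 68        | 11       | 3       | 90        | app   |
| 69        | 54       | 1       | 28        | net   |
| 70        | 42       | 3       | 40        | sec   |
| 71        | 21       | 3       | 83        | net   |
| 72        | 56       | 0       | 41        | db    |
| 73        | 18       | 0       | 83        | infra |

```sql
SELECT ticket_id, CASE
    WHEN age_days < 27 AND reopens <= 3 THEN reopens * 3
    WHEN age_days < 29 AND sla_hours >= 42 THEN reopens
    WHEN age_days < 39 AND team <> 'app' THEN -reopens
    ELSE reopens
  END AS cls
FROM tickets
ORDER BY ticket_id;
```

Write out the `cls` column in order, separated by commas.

ticket_id=60: age_days < 27 AND reopens <= 3 → 0
ticket_id=61: age_days < 27 AND reopens <= 3 → 3
ticket_id=62: age_days < 39 AND team <> 'app' → -1
ticket_id=63: age_days < 39 AND team <> 'app' → -3
ticket_id=64: ELSE → 4
ticket_id=65: age_days < 27 AND reopens <= 3 → 0
ticket_id=66: ELSE → 3
ticket_id=67: age_days < 27 AND reopens <= 3 → 9
ticket_id=68: age_days < 27 AND reopens <= 3 → 9
ticket_id=69: ELSE → 1
ticket_id=70: ELSE → 3
ticket_id=71: age_days < 27 AND reopens <= 3 → 9
ticket_id=72: ELSE → 0
ticket_id=73: age_days < 27 AND reopens <= 3 → 0

0, 3, -1, -3, 4, 0, 3, 9, 9, 1, 3, 9, 0, 0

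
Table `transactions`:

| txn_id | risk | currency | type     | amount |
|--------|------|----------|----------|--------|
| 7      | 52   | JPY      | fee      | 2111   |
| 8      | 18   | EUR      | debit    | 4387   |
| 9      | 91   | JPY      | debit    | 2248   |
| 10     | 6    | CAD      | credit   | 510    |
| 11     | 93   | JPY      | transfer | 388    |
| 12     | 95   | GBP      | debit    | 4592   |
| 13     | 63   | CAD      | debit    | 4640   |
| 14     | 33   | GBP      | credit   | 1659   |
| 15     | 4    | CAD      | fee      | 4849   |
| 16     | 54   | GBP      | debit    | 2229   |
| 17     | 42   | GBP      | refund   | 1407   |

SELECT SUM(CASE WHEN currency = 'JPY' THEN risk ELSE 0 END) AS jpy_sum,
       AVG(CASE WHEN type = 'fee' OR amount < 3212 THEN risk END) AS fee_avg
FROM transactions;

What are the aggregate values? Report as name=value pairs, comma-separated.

jpy_sum=236, fee_avg=46.875

[jpy_sum: currency = 'JPY']
txn_id=7: ✓ → 52
txn_id=8: ✗
txn_id=9: ✓ → 91
txn_id=10: ✗
txn_id=11: ✓ → 93
txn_id=12: ✗
txn_id=13: ✗
txn_id=14: ✗
txn_id=15: ✗
txn_id=16: ✗
txn_id=17: ✗
jpy_sum = 52 + 91 + 93 = 236
—
[fee_avg: type = 'fee' OR amount < 3212]
txn_id=7: ✓ → 52
txn_id=8: ✗
txn_id=9: ✓ → 91
txn_id=10: ✓ → 6
txn_id=11: ✓ → 93
txn_id=12: ✗
txn_id=13: ✗
txn_id=14: ✓ → 33
txn_id=15: ✓ → 4
txn_id=16: ✓ → 54
txn_id=17: ✓ → 42
fee_avg = (52 + 91 + 6 + 93 + 33 + 4 + 54 + 42) / 8 = 46.875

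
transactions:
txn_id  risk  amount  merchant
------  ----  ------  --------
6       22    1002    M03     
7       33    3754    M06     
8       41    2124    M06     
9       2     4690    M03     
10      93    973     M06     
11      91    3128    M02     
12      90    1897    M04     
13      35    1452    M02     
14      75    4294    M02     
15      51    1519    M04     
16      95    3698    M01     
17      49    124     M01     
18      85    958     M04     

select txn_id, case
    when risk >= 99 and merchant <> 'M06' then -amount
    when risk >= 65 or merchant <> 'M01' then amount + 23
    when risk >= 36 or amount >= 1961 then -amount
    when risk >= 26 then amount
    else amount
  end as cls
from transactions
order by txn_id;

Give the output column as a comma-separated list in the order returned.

1025, 3777, 2147, 4713, 996, 3151, 1920, 1475, 4317, 1542, 3721, -124, 981

txn_id=6: risk >= 65 or merchant <> 'M01' → 1025
txn_id=7: risk >= 65 or merchant <> 'M01' → 3777
txn_id=8: risk >= 65 or merchant <> 'M01' → 2147
txn_id=9: risk >= 65 or merchant <> 'M01' → 4713
txn_id=10: risk >= 65 or merchant <> 'M01' → 996
txn_id=11: risk >= 65 or merchant <> 'M01' → 3151
txn_id=12: risk >= 65 or merchant <> 'M01' → 1920
txn_id=13: risk >= 65 or merchant <> 'M01' → 1475
txn_id=14: risk >= 65 or merchant <> 'M01' → 4317
txn_id=15: risk >= 65 or merchant <> 'M01' → 1542
txn_id=16: risk >= 65 or merchant <> 'M01' → 3721
txn_id=17: risk >= 36 or amount >= 1961 → -124
txn_id=18: risk >= 65 or merchant <> 'M01' → 981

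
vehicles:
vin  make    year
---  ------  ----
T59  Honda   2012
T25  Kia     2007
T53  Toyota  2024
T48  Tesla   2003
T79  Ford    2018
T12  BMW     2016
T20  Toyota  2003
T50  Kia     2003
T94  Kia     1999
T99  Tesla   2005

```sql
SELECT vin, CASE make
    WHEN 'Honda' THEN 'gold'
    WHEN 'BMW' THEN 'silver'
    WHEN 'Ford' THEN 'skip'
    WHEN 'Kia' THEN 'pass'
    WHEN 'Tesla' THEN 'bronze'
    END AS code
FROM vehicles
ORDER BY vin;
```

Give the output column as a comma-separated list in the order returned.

vin=T12: make='BMW' → silver
vin=T20: (no match → NULL) → NULL
vin=T25: make='Kia' → pass
vin=T48: make='Tesla' → bronze
vin=T50: make='Kia' → pass
vin=T53: (no match → NULL) → NULL
vin=T59: make='Honda' → gold
vin=T79: make='Ford' → skip
vin=T94: make='Kia' → pass
vin=T99: make='Tesla' → bronze

silver, NULL, pass, bronze, pass, NULL, gold, skip, pass, bronze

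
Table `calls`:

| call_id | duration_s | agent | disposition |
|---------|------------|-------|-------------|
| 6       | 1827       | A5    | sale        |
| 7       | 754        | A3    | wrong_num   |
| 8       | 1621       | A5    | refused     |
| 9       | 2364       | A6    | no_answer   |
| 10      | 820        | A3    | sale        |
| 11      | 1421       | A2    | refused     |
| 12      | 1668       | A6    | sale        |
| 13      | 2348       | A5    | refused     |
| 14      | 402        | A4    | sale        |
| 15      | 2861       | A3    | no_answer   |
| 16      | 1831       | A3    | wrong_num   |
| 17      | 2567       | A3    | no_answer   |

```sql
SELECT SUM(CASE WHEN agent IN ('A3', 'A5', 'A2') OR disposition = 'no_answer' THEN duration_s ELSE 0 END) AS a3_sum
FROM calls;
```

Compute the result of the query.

call_id=6: ✓ → 1827
call_id=7: ✓ → 754
call_id=8: ✓ → 1621
call_id=9: ✓ → 2364
call_id=10: ✓ → 820
call_id=11: ✓ → 1421
call_id=12: ✗
call_id=13: ✓ → 2348
call_id=14: ✗
call_id=15: ✓ → 2861
call_id=16: ✓ → 1831
call_id=17: ✓ → 2567
a3_sum = 1827 + 754 + 1621 + 2364 + 820 + 1421 + 2348 + 2861 + 1831 + 2567 = 18414

18414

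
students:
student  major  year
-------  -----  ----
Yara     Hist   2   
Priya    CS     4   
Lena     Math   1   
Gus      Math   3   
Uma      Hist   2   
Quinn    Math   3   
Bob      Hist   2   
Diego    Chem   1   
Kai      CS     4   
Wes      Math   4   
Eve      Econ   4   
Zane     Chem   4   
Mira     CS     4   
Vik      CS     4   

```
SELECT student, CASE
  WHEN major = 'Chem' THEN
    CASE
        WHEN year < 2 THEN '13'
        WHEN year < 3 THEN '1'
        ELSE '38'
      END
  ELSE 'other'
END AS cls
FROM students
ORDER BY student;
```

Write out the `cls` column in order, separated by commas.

other, 13, other, other, other, other, other, other, other, other, other, other, other, 38

student=Bob: major='Hist' → outer ELSE → other
student=Diego: major='Chem' → inner[year < 2] → 13
student=Eve: major='Econ' → outer ELSE → other
student=Gus: major='Math' → outer ELSE → other
student=Kai: major='CS' → outer ELSE → other
student=Lena: major='Math' → outer ELSE → other
student=Mira: major='CS' → outer ELSE → other
student=Priya: major='CS' → outer ELSE → other
student=Quinn: major='Math' → outer ELSE → other
student=Uma: major='Hist' → outer ELSE → other
student=Vik: major='CS' → outer ELSE → other
student=Wes: major='Math' → outer ELSE → other
student=Yara: major='Hist' → outer ELSE → other
student=Zane: major='Chem' → inner[ELSE] → 38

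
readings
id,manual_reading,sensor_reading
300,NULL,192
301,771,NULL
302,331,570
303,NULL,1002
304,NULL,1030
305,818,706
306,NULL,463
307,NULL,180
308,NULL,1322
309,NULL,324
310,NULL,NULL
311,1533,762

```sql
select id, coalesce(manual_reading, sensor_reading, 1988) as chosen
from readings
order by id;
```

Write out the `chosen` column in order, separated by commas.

id=300: manual_reading=NULL, sensor_reading=192 → 192
id=301: manual_reading=771 → 771
id=302: manual_reading=331 → 331
id=303: manual_reading=NULL, sensor_reading=1002 → 1002
id=304: manual_reading=NULL, sensor_reading=1030 → 1030
id=305: manual_reading=818 → 818
id=306: manual_reading=NULL, sensor_reading=463 → 463
id=307: manual_reading=NULL, sensor_reading=180 → 180
id=308: manual_reading=NULL, sensor_reading=1322 → 1322
id=309: manual_reading=NULL, sensor_reading=324 → 324
id=310: manual_reading=NULL, sensor_reading=NULL, → literal 1988 → 1988
id=311: manual_reading=1533 → 1533

192, 771, 331, 1002, 1030, 818, 463, 180, 1322, 324, 1988, 1533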